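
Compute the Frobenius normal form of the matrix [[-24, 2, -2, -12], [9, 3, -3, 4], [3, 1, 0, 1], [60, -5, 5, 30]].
R = [[0, 0, 0, 0], [1, 0, 0, 20], [0, 1, 0, -24], [0, 0, 1, 9]]

The invariant factors of A (the non-unit diagonal entries of the Smith normal form of xI - A over ℚ[x]) are x(x - 5)(x - 2)^2, each dividing the next. The characteristic polynomial is their product, x(x - 5)(x - 2)^2.

The rational canonical form is the block-diagonal matrix of companion matrices C(f_i):
R = [[0, 0, 0, 0], [1, 0, 0, 20], [0, 1, 0, -24], [0, 0, 1, 9]].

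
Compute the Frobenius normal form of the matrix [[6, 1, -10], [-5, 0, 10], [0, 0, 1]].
The invariant factors of A (the non-unit diagonal entries of the Smith normal form of xI - A over ℚ[x]) are x - 1, (x - 5)(x - 1), each dividing the next. The characteristic polynomial is their product, (x - 5)(x - 1)^2.

The rational canonical form is the block-diagonal matrix of companion matrices C(f_i):
R = [[1, 0, 0], [0, 0, -5], [0, 1, 6]].

R = [[1, 0, 0], [0, 0, -5], [0, 1, 6]]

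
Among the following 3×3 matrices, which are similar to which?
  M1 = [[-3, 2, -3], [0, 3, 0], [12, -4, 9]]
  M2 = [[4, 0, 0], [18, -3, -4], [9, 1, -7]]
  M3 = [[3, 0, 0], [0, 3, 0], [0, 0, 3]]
Characteristic polynomials: χ_{M1} = (x - 3)^3, χ_{M2} = (x - 4)(x + 5)^2, χ_{M3} = (x - 3)^3.

{M1}: invariant factors x - 3, (x - 3)^2.

{M2}: invariant factors (x - 4)(x + 5)^2.

{M3}: invariant factors x - 3, x - 3, x - 3.

Matrices are similar if and only if their invariant-factor lists agree; the partition into similarity classes is {M1}, {M2}, {M3}.

3 classes: {M1}, {M2}, {M3}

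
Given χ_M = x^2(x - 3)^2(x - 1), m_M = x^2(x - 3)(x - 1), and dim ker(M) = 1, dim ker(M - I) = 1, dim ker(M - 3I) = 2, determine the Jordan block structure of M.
λ = 0: algebraic multiplicity 2 (exponent in χ_M), largest block size 2 (exponent in m_M), 1 block (geometric multiplicity). This forces block sizes [2].
λ = 1: algebraic multiplicity 1 (exponent in χ_M), largest block size 1 (exponent in m_M), 1 block (geometric multiplicity). This forces block sizes [1].
λ = 3: algebraic multiplicity 2 (exponent in χ_M), largest block size 1 (exponent in m_M), 2 blocks (geometric multiplicity). These force block sizes [1, 1].

Jordan blocks: (0, 2), (1, 1), (3, 1), (3, 1)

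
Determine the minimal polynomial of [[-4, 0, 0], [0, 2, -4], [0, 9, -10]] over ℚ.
m_A(x) = (x + 4)^2

The characteristic polynomial factors as (x + 4)^3. The minimal polynomial is ∏(x - λ)^{k_λ} where k_λ is the size of the largest Jordan block at λ.

For λ = -4: rank(A + 4I) = 1, and the largest Jordan block has size 2 (the smallest k with rank((A + 4I)^k) = rank((A + 4I)^(k+1))).

So m_A(x) = (x + 4)^2.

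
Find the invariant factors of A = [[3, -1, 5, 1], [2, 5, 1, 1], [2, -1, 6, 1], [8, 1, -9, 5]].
The Jordan structure of A has elementary divisors (x - 1), (x - 6)^3. Arranging the block sizes at each eigenvalue in decreasing order and taking row products gives the invariant factors.

Invariant factors (smallest first, each dividing the next): (x - 6)^3(x - 1).

Check: the last factor (x - 6)^3(x - 1) is the minimal polynomial, and the product (x - 6)^3(x - 1) is the characteristic polynomial.

(x - 6)^3(x - 1)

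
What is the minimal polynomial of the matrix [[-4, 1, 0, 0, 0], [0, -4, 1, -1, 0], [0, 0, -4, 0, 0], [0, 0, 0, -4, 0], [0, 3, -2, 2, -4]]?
The characteristic polynomial factors as (x + 4)^5. The minimal polynomial is ∏(x - λ)^{k_λ} where k_λ is the size of the largest Jordan block at λ.

For λ = -4: rank(A + 4I) = 2, and the largest Jordan block has size 3 (the smallest k with rank((A + 4I)^k) = rank((A + 4I)^(k+1))).

So m_A(x) = (x + 4)^3.

m_A(x) = (x + 4)^3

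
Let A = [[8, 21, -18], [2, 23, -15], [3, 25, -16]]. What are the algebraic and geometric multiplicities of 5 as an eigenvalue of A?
algebraic multiplicity 3, geometric multiplicity 1

The characteristic polynomial is (x - 5)^3, so the factor x - 5 appears with exponent 3: the algebraic multiplicity is 3.

rank(A - 5I) = 2, so the eigenspace has dimension 3 - 2 = 1: the geometric multiplicity is 1.

Since 1 < 3, A is not diagonalizable.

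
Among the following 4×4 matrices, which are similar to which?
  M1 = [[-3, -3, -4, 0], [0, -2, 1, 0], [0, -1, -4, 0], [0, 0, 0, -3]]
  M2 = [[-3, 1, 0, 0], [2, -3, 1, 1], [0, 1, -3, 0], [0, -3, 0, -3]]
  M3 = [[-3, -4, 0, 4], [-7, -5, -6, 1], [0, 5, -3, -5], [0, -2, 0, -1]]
1 class: {M1, M2, M3}

Characteristic polynomials: χ_{M1} = (x + 3)^4, χ_{M2} = (x + 3)^4, χ_{M3} = (x + 3)^4.

{M1, M2, M3}: invariant factors x + 3, (x + 3)^3.

Matrices are similar if and only if their invariant-factor lists agree; the partition into similarity classes is {M1, M2, M3}.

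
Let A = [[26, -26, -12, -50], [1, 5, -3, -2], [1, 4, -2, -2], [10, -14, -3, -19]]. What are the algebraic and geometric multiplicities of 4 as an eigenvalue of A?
algebraic multiplicity 2, geometric multiplicity 1

The characteristic polynomial is (x - 4)^2(x - 1)^2, so the factor x - 4 appears with exponent 2: the algebraic multiplicity is 2.

rank(A - 4I) = 3, so the eigenspace has dimension 4 - 3 = 1: the geometric multiplicity is 1.

Since 1 < 2, A is not diagonalizable.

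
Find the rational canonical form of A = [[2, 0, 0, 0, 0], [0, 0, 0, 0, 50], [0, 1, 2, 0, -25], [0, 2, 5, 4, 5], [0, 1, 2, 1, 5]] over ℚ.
R = [[2, 0, 0, 0, 0], [0, 0, 0, 0, 50], [0, 1, 0, 0, 5], [0, 0, 1, 0, -33], [0, 0, 0, 1, 11]]

The invariant factors of A (the non-unit diagonal entries of the Smith normal form of xI - A over ℚ[x]) are x - 2, (x - 5)^2(x - 2)(x + 1), each dividing the next. The characteristic polynomial is their product, (x - 5)^2(x - 2)^2(x + 1).

The rational canonical form is the block-diagonal matrix of companion matrices C(f_i):
R = [[2, 0, 0, 0, 0], [0, 0, 0, 0, 50], [0, 1, 0, 0, 5], [0, 0, 1, 0, -33], [0, 0, 0, 1, 11]].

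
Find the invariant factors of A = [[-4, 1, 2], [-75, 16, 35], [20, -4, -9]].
The Jordan structure of A has elementary divisors (x - 1)^3. Arranging the block sizes at each eigenvalue in decreasing order and taking row products gives the invariant factors.

Invariant factors (smallest first, each dividing the next): (x - 1)^3.

Check: the last factor (x - 1)^3 is the minimal polynomial, and the product (x - 1)^3 is the characteristic polynomial.

(x - 1)^3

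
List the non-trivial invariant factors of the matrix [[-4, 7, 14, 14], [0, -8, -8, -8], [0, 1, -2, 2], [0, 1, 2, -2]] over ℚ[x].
x + 4, x + 4, (x + 4)^2

The Jordan structure of A has elementary divisors (x + 4)^2, (x + 4), (x + 4). Arranging the block sizes at each eigenvalue in decreasing order and taking row products gives the invariant factors.

Invariant factors (smallest first, each dividing the next): x + 4, x + 4, (x + 4)^2.

Check: the last factor (x + 4)^2 is the minimal polynomial, and the product (x + 4)^4 is the characteristic polynomial.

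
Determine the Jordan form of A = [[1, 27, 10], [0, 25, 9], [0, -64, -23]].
The characteristic polynomial is det(xI - A) = (x - 1)^3, so the eigenvalues are 1 (algebraic multiplicity 3).

For λ = 1: rank(A - I) = 2, rank((A - I)^2) = 1, rank((A - I)^3) = 0. The eigenspace has dimension 3 - 2 = 1, so there is 1 Jordan block; the rank sequence gives block sizes [3].

Assembling the blocks gives the Jordan form J above.

J = [[1, 1, 0], [0, 1, 1], [0, 0, 1]]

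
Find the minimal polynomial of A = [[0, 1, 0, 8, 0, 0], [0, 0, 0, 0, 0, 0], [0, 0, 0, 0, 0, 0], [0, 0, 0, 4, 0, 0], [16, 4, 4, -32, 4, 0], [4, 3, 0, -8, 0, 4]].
m_A(x) = x^2(x - 4)

The characteristic polynomial factors as x^3(x - 4)^3. The minimal polynomial is ∏(x - λ)^{k_λ} where k_λ is the size of the largest Jordan block at λ.

For λ = 0: rank(A) = 4, and the largest Jordan block has size 2 (the smallest k with rank(A^k) = rank(A^(k+1))).
For λ = 4: rank(A - 4I) = 3, and the largest Jordan block has size 1 (the smallest k with rank((A - 4I)^k) = rank((A - 4I)^(k+1))).

So m_A(x) = x^2(x - 4).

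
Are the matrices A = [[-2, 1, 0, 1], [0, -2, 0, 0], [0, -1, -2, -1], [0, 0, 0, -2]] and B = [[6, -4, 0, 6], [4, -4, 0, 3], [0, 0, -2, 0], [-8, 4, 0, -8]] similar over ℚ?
Two matrices over a field are similar if and only if they have the same invariant factors.

Both A and B have characteristic polynomial (x + 2)^4 and minimal polynomial (x + 2)^2. Computing further, both have invariant factors x + 2, x + 2, (x + 2)^2. Hence A and B are similar.

Yes.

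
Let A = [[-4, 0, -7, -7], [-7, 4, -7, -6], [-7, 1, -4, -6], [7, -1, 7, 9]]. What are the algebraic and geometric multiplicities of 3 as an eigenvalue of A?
algebraic multiplicity 3, geometric multiplicity 2

The characteristic polynomial is (x - 3)^3(x + 4), so the factor x - 3 appears with exponent 3: the algebraic multiplicity is 3.

rank(A - 3I) = 2, so the eigenspace has dimension 4 - 2 = 2: the geometric multiplicity is 2.

Since 2 < 3, A is not diagonalizable.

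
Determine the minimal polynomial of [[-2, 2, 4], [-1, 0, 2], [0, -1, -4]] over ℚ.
m_A(x) = (x + 2)^3

The characteristic polynomial factors as (x + 2)^3. The minimal polynomial is ∏(x - λ)^{k_λ} where k_λ is the size of the largest Jordan block at λ.

For λ = -2: rank(A + 2I) = 2, and the largest Jordan block has size 3 (the smallest k with rank((A + 2I)^k) = rank((A + 2I)^(k+1))).

So m_A(x) = (x + 2)^3.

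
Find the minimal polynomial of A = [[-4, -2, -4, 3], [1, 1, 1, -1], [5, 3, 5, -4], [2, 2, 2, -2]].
The characteristic polynomial factors as x^4. The minimal polynomial is ∏(x - λ)^{k_λ} where k_λ is the size of the largest Jordan block at λ.

For λ = 0: rank(A) = 2, and the largest Jordan block has size 2 (the smallest k with rank(A^k) = rank(A^(k+1))).

So m_A(x) = x^2.

m_A(x) = x^2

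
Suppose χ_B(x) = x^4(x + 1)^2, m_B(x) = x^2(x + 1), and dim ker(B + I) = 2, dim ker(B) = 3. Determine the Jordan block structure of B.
λ = -1: algebraic multiplicity 2 (exponent in χ_B), largest block size 1 (exponent in m_B), 2 blocks (geometric multiplicity). These force block sizes [1, 1].
λ = 0: algebraic multiplicity 4 (exponent in χ_B), largest block size 2 (exponent in m_B), 3 blocks (geometric multiplicity). These force block sizes [2, 1, 1].

Jordan blocks: (-1, 1), (-1, 1), (0, 2), (0, 1), (0, 1)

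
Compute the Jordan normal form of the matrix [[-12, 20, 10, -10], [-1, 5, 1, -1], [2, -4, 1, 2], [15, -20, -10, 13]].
The characteristic polynomial is det(xI - A) = (x - 3)^3(x + 2), so the eigenvalues are -2 (algebraic multiplicity 1), 3 (algebraic multiplicity 3).

For λ = -2: algebraic multiplicity 1 gives one 1×1 block.

For λ = 3: rank(A - 3I) = 2, rank((A - 3I)^2) = 1. The eigenspace has dimension 4 - 2 = 2, so there are 2 Jordan blocks; the rank sequence gives block sizes [2, 1].

Assembling the blocks gives the Jordan form J above.

J = [[-2, 0, 0, 0], [0, 3, 1, 0], [0, 0, 3, 0], [0, 0, 0, 3]]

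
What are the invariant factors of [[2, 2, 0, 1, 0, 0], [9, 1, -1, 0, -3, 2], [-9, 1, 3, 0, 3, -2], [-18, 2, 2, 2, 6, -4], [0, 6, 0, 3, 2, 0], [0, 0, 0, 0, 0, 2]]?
The Jordan structure of A has elementary divisors (x - 2)^2, (x - 2)^2, (x - 2), (x - 2). Arranging the block sizes at each eigenvalue in decreasing order and taking row products gives the invariant factors.

Invariant factors (smallest first, each dividing the next): x - 2, x - 2, (x - 2)^2, (x - 2)^2.

Check: the last factor (x - 2)^2 is the minimal polynomial, and the product (x - 2)^6 is the characteristic polynomial.

x - 2, x - 2, (x - 2)^2, (x - 2)^2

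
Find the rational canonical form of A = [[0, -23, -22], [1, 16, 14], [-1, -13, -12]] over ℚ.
The invariant factors of A (the non-unit diagonal entries of the Smith normal form of xI - A over ℚ[x]) are (x - 5)(x^2 + x - 4), each dividing the next. The characteristic polynomial is their product, (x - 5)(x^2 + x - 4).

The rational canonical form is the block-diagonal matrix of companion matrices C(f_i):
R = [[0, 0, -20], [1, 0, 9], [0, 1, 4]].

Note the characteristic polynomial does not split into linear factors over ℚ, so A has no Jordan form over ℚ; the rational canonical form exists over any field.

R = [[0, 0, -20], [1, 0, 9], [0, 1, 4]]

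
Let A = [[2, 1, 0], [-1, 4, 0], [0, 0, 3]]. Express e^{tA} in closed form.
e^{tA} = [[(1 - t)*e^{3*t}, t*e^{3*t}, 0], [-t*e^{3*t}, (t + 1)*e^{3*t}, 0], [0, 0, e^{3*t}]]

A has Jordan form J = [[3, 1, 0], [0, 3, 0], [0, 0, 3]] with A = PJP^{-1}, so e^{tA} = P e^{tJ} P^{-1}.

For a Jordan block J_k(λ), e^{tJ_k(λ)} = e^{λt} · (I + tN + t^2 N^2/2! + ... + t^{k-1} N^{k-1}/(k-1)!) where N is the nilpotent superdiagonal part.

Assembling the blocks and conjugating back gives the entries of e^{tA} as shown above.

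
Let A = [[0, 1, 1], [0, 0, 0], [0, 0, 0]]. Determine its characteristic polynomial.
xI - A = [[x, -1, -1], [0, x, 0], [0, 0, x]].

Expanding det(xI - A) along the first row:
det(xI - A) = + (x)·det([[x, 0], [0, x]]) - (-1)·det([[0, 0], [0, x]]) + (-1)·det([[0, x], [0, 0]]).

Evaluating gives χ_A(x) = x^3.

χ_A(x) = x^3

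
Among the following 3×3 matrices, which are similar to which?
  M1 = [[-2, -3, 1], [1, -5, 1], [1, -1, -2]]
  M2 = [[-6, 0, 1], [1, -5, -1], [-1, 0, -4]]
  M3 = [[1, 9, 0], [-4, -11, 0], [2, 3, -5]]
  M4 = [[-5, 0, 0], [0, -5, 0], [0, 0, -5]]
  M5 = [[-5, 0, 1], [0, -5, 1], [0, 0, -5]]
Characteristic polynomials: χ_{M1} = (x + 3)^3, χ_{M2} = (x + 5)^3, χ_{M3} = (x + 5)^3, χ_{M4} = (x + 5)^3, χ_{M5} = (x + 5)^3.

{M1}: invariant factors (x + 3)^3.

{M2, M3, M5}: invariant factors x + 5, (x + 5)^2.

{M4}: invariant factors x + 5, x + 5, x + 5.

Matrices are similar if and only if their invariant-factor lists agree; the partition into similarity classes is {M1}, {M2, M3, M5}, {M4}.

3 classes: {M1}, {M2, M3, M5}, {M4}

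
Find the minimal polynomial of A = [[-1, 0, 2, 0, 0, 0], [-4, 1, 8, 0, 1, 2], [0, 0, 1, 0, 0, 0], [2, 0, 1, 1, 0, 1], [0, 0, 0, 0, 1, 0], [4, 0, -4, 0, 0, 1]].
m_A(x) = (x - 1)^2(x + 1)

The characteristic polynomial factors as (x - 1)^5(x + 1). The minimal polynomial is ∏(x - λ)^{k_λ} where k_λ is the size of the largest Jordan block at λ.

For λ = -1: rank(A + I) = 5, and the largest Jordan block has size 1 (the smallest k with rank((A + I)^k) = rank((A + I)^(k+1))).
For λ = 1: rank(A - I) = 3, and the largest Jordan block has size 2 (the smallest k with rank((A - I)^k) = rank((A - I)^(k+1))).

So m_A(x) = (x - 1)^2(x + 1).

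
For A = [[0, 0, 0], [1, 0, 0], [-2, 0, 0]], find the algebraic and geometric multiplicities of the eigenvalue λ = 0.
The characteristic polynomial is x^3, so the factor x appears with exponent 3: the algebraic multiplicity is 3.

rank(A) = 1, so the eigenspace has dimension 3 - 1 = 2: the geometric multiplicity is 2.

Since 2 < 3, A is not diagonalizable.

algebraic multiplicity 3, geometric multiplicity 2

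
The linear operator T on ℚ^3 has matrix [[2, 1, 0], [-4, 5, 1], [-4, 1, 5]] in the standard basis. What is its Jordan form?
J = [[4, 1, 0], [0, 4, 1], [0, 0, 4]]

The characteristic polynomial is det(xI - A) = (x - 4)^3, so the eigenvalues are 4 (algebraic multiplicity 3).

For λ = 4: rank(A - 4I) = 2, rank((A - 4I)^2) = 1, rank((A - 4I)^3) = 0. The eigenspace has dimension 3 - 2 = 1, so there is 1 Jordan block; the rank sequence gives block sizes [3].

Assembling the blocks gives the Jordan form J above.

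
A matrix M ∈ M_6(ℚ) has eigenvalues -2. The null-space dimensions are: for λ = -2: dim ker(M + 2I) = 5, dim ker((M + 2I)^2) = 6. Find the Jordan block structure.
Jordan blocks: (-2, 2), (-2, 1), (-2, 1), (-2, 1), (-2, 1)

λ = -2: successive nullity increments [5, 1] count blocks of size ≥ k; block sizes are [2, 1, 1, 1, 1].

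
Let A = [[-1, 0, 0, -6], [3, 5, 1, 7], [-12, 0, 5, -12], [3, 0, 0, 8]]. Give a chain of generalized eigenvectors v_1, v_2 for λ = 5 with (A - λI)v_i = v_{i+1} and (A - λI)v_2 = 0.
We seek v_1 ∈ ker((A - 5I)^2) \ ker(A - 5I), then set v_{i+1} = (A - 5I) v_i.

One such chain is v_1 = [[0, -1, 1, 0]]^T, v_2 = [[0, 1, 0, 0]]^T. Check: (A - 5I) v_2 = [[0, 0, 0, 0]]^T = 0.

v_1 = [[0, -1, 1, 0]]^T, v_2 = [[0, 1, 0, 0]]^T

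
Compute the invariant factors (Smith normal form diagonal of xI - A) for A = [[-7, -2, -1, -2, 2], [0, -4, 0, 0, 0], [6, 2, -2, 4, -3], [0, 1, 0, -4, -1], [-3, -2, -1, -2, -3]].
(x + 4)^2, (x + 4)^3

The Jordan structure of A has elementary divisors (x + 4)^3, (x + 4)^2. Arranging the block sizes at each eigenvalue in decreasing order and taking row products gives the invariant factors.

Invariant factors (smallest first, each dividing the next): (x + 4)^2, (x + 4)^3.

Check: the last factor (x + 4)^3 is the minimal polynomial, and the product (x + 4)^5 is the characteristic polynomial.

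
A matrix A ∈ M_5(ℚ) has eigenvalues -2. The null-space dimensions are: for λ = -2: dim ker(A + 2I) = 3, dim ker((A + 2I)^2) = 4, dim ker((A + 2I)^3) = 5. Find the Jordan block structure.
Jordan blocks: (-2, 3), (-2, 1), (-2, 1)

λ = -2: successive nullity increments [3, 1, 1] count blocks of size ≥ k; block sizes are [3, 1, 1].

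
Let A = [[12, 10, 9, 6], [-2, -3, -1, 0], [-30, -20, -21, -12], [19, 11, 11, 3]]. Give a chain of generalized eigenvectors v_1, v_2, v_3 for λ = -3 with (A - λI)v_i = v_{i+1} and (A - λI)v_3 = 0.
v_1 = [[-3, 0, 5, 0]]^T, v_2 = [[0, 1, 0, -2]]^T, v_3 = [[-2, 0, 4, -1]]^T

We seek v_1 ∈ ker((A + 3I)^3) \ ker((A + 3I)^2), then set v_{i+1} = (A + 3I) v_i.

One such chain is v_1 = [[-3, 0, 5, 0]]^T, v_2 = [[0, 1, 0, -2]]^T, v_3 = [[-2, 0, 4, -1]]^T. Check: (A + 3I) v_3 = [[0, 0, 0, 0]]^T = 0.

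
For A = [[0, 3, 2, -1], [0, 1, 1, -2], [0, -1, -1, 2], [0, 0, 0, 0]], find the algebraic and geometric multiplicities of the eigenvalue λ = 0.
algebraic multiplicity 4, geometric multiplicity 2

The characteristic polynomial is x^4, so the factor x appears with exponent 4: the algebraic multiplicity is 4.

rank(A) = 2, so the eigenspace has dimension 4 - 2 = 2: the geometric multiplicity is 2.

Since 2 < 4, A is not diagonalizable.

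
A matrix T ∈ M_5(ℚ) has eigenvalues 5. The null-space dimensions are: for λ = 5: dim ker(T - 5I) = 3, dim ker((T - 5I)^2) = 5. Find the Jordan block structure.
λ = 5: successive nullity increments [3, 2] count blocks of size ≥ k; block sizes are [2, 2, 1].

Jordan blocks: (5, 2), (5, 2), (5, 1)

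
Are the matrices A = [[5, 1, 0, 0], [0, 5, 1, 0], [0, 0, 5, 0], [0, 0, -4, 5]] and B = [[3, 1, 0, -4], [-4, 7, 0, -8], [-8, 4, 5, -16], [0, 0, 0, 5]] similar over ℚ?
No.

Both have characteristic polynomial (x - 5)^4, but the minimal polynomial of A is (x - 5)^3 while the minimal polynomial of B is (x - 5)^2. The minimal polynomial is a similarity invariant, so A and B are not similar.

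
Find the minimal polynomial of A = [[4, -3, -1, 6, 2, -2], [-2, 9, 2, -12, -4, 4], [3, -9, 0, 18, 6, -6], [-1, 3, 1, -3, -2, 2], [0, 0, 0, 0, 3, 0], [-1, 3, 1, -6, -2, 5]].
The characteristic polynomial factors as (x - 3)^6. The minimal polynomial is ∏(x - λ)^{k_λ} where k_λ is the size of the largest Jordan block at λ.

For λ = 3: rank(A - 3I) = 1, and the largest Jordan block has size 2 (the smallest k with rank((A - 3I)^k) = rank((A - 3I)^(k+1))).

So m_A(x) = (x - 3)^2.

m_A(x) = (x - 3)^2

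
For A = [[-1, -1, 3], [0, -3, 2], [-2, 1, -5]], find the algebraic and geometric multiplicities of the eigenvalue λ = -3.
The characteristic polynomial is (x + 3)^3, so the factor x + 3 appears with exponent 3: the algebraic multiplicity is 3.

rank(A + 3I) = 2, so the eigenspace has dimension 3 - 2 = 1: the geometric multiplicity is 1.

Since 1 < 3, A is not diagonalizable.

algebraic multiplicity 3, geometric multiplicity 1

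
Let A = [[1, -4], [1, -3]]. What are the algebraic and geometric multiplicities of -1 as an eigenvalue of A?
algebraic multiplicity 2, geometric multiplicity 1

The characteristic polynomial is (x + 1)^2, so the factor x + 1 appears with exponent 2: the algebraic multiplicity is 2.

rank(A + I) = 1, so the eigenspace has dimension 2 - 1 = 1: the geometric multiplicity is 1.

Since 1 < 2, A is not diagonalizable.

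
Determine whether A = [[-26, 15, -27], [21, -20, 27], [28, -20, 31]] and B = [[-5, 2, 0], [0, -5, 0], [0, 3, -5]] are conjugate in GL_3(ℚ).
Yes.

Two matrices over a field are similar if and only if they have the same invariant factors.

Both A and B have characteristic polynomial (x + 5)^3 and minimal polynomial (x + 5)^2. Computing further, both have invariant factors x + 5, (x + 5)^2. Hence A and B are similar.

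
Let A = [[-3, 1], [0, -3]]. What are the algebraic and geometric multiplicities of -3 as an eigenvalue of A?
The characteristic polynomial is (x + 3)^2, so the factor x + 3 appears with exponent 2: the algebraic multiplicity is 2.

rank(A + 3I) = 1, so the eigenspace has dimension 2 - 1 = 1: the geometric multiplicity is 1.

Since 1 < 2, A is not diagonalizable.

algebraic multiplicity 2, geometric multiplicity 1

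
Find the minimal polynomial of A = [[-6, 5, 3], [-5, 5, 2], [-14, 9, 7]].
m_A(x) = (x - 2)^3

The characteristic polynomial factors as (x - 2)^3. The minimal polynomial is ∏(x - λ)^{k_λ} where k_λ is the size of the largest Jordan block at λ.

For λ = 2: rank(A - 2I) = 2, and the largest Jordan block has size 3 (the smallest k with rank((A - 2I)^k) = rank((A - 2I)^(k+1))).

So m_A(x) = (x - 2)^3.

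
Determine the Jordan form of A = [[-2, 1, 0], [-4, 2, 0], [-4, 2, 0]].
J = [[0, 1, 0], [0, 0, 0], [0, 0, 0]]

The characteristic polynomial is det(xI - A) = x^3, so the eigenvalues are 0 (algebraic multiplicity 3).

For λ = 0: rank(A) = 1, rank(A^2) = 0. The eigenspace has dimension 3 - 1 = 2, so there are 2 Jordan blocks; the rank sequence gives block sizes [2, 1].

Assembling the blocks gives the Jordan form J above.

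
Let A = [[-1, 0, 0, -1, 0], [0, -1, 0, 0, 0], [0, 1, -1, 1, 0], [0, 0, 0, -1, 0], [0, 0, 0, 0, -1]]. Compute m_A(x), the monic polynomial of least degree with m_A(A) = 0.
The characteristic polynomial factors as (x + 1)^5. The minimal polynomial is ∏(x - λ)^{k_λ} where k_λ is the size of the largest Jordan block at λ.

For λ = -1: rank(A + I) = 2, and the largest Jordan block has size 2 (the smallest k with rank((A + I)^k) = rank((A + I)^(k+1))).

So m_A(x) = (x + 1)^2.

m_A(x) = (x + 1)^2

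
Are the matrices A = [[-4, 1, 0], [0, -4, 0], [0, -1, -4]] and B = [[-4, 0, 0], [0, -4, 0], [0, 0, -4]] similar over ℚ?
No.

Both have characteristic polynomial (x + 4)^3, but the minimal polynomial of A is (x + 4)^2 while the minimal polynomial of B is x + 4. The minimal polynomial is a similarity invariant, so A and B are not similar.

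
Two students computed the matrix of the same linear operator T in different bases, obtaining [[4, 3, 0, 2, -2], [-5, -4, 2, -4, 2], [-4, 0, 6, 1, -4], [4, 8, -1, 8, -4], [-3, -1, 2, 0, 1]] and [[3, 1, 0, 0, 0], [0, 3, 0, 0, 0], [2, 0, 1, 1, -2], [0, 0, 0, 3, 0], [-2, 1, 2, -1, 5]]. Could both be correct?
Two matrices over a field are similar if and only if they have the same invariant factors.

Both A and B have characteristic polynomial (x - 3)^5 and minimal polynomial (x - 3)^2. Computing further, both have invariant factors x - 3, (x - 3)^2, (x - 3)^2. Hence A and B are similar.

Yes.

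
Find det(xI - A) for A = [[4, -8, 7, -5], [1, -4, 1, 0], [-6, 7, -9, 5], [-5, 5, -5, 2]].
xI - A = [[x - 4, 8, -7, 5], [-1, x + 4, -1, 0], [6, -7, x + 9, -5], [5, -5, 5, x - 2]].

Expanding det(xI - A) along the first row:
det(xI - A) = + (x - 4)·det([[x + 4, -1, 0], [-7, x + 9, -5], [-5, 5, x - 2]]) - (8)·det([[-1, -1, 0], [6, x + 9, -5], [5, 5, x - 2]]) + (-7)·det([[-1, x + 4, 0], [6, -7, -5], [5, -5, x - 2]]) - (5)·det([[-1, x + 4, -1], [6, -7, x + 9], [5, -5, 5]]).

Evaluating gives χ_A(x) = x^4 + 7x^3 + 9x^2 - 27x - 54 = (x - 2)(x + 3)^3.

χ_A(x) = (x - 2)(x + 3)^3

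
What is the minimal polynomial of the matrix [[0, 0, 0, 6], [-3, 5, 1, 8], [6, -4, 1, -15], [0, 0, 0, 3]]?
m_A(x) = x(x - 3)^3

The characteristic polynomial factors as x(x - 3)^3. The minimal polynomial is ∏(x - λ)^{k_λ} where k_λ is the size of the largest Jordan block at λ.

For λ = 0: rank(A) = 3, and the largest Jordan block has size 1 (the smallest k with rank(A^k) = rank(A^(k+1))).
For λ = 3: rank(A - 3I) = 3, and the largest Jordan block has size 3 (the smallest k with rank((A - 3I)^k) = rank((A - 3I)^(k+1))).

So m_A(x) = x(x - 3)^3.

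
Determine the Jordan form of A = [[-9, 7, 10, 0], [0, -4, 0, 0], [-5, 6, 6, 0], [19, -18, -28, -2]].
The characteristic polynomial is det(xI - A) = (x - 1)(x + 2)(x + 4)^2, so the eigenvalues are -4 (algebraic multiplicity 2), -2 (algebraic multiplicity 1), 1 (algebraic multiplicity 1).

For λ = -4: rank(A + 4I) = 3, rank((A + 4I)^2) = 2. The eigenspace has dimension 4 - 3 = 1, so there is 1 Jordan block; the rank sequence gives block sizes [2].

For λ = -2: algebraic multiplicity 1 gives one 1×1 block.

For λ = 1: algebraic multiplicity 1 gives one 1×1 block.

Assembling the blocks gives the Jordan form J above.

J = [[-4, 1, 0, 0], [0, -4, 0, 0], [0, 0, -2, 0], [0, 0, 0, 1]]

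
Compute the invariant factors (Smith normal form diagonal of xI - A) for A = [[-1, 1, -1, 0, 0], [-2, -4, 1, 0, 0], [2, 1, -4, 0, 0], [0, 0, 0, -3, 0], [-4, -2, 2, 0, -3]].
x + 3, x + 3, x + 3, (x + 3)^2

The Jordan structure of A has elementary divisors (x + 3)^2, (x + 3), (x + 3), (x + 3). Arranging the block sizes at each eigenvalue in decreasing order and taking row products gives the invariant factors.

Invariant factors (smallest first, each dividing the next): x + 3, x + 3, x + 3, (x + 3)^2.

Check: the last factor (x + 3)^2 is the minimal polynomial, and the product (x + 3)^5 is the characteristic polynomial.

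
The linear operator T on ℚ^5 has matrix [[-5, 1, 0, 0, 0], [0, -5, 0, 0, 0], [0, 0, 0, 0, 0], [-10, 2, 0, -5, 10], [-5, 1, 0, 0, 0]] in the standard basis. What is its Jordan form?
J = [[-5, 1, 0, 0, 0], [0, -5, 0, 0, 0], [0, 0, -5, 0, 0], [0, 0, 0, 0, 0], [0, 0, 0, 0, 0]]

The characteristic polynomial is det(xI - A) = x^2(x + 5)^3, so the eigenvalues are -5 (algebraic multiplicity 3), 0 (algebraic multiplicity 2).

For λ = -5: rank(A + 5I) = 3, rank((A + 5I)^2) = 2. The eigenspace has dimension 5 - 3 = 2, so there are 2 Jordan blocks; the rank sequence gives block sizes [2, 1].

For λ = 0: rank(A) = 3. The eigenspace has dimension 5 - 3 = 2, so there are 2 Jordan blocks; the rank sequence gives block sizes [1, 1].

Assembling the blocks gives the Jordan form J above.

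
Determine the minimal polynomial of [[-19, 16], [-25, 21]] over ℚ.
The characteristic polynomial factors as (x - 1)^2. The minimal polynomial is ∏(x - λ)^{k_λ} where k_λ is the size of the largest Jordan block at λ.

For λ = 1: rank(A - I) = 1, and the largest Jordan block has size 2 (the smallest k with rank((A - I)^k) = rank((A - I)^(k+1))).

So m_A(x) = (x - 1)^2.

m_A(x) = (x - 1)^2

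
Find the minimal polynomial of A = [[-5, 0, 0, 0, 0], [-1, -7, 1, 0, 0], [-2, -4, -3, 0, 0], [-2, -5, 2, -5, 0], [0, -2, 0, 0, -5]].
m_A(x) = (x + 5)^3

The characteristic polynomial factors as (x + 5)^5. The minimal polynomial is ∏(x - λ)^{k_λ} where k_λ is the size of the largest Jordan block at λ.

For λ = -5: rank(A + 5I) = 2, and the largest Jordan block has size 3 (the smallest k with rank((A + 5I)^k) = rank((A + 5I)^(k+1))).

So m_A(x) = (x + 5)^3.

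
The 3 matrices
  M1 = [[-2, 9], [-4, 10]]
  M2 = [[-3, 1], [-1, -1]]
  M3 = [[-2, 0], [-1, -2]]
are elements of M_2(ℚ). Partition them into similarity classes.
2 classes: {M1}, {M2, M3}

Characteristic polynomials: χ_{M1} = (x - 4)^2, χ_{M2} = (x + 2)^2, χ_{M3} = (x + 2)^2.

{M1}: invariant factors (x - 4)^2.

{M2, M3}: invariant factors (x + 2)^2.

Matrices are similar if and only if their invariant-factor lists agree; the partition into similarity classes is {M1}, {M2, M3}.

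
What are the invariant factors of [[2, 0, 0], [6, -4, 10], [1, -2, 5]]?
x(x - 2)(x - 1)

The Jordan structure of A has elementary divisors x, (x - 1), (x - 2). Arranging the block sizes at each eigenvalue in decreasing order and taking row products gives the invariant factors.

Invariant factors (smallest first, each dividing the next): x(x - 2)(x - 1).

Check: the last factor x(x - 2)(x - 1) is the minimal polynomial, and the product x(x - 2)(x - 1) is the characteristic polynomial.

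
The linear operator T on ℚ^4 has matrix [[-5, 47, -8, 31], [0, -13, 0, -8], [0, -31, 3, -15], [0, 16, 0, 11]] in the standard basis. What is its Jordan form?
The characteristic polynomial is det(xI - A) = (x - 3)^2(x + 5)^2, so the eigenvalues are -5 (algebraic multiplicity 2), 3 (algebraic multiplicity 2).

For λ = -5: rank(A + 5I) = 2. The eigenspace has dimension 4 - 2 = 2, so there are 2 Jordan blocks; the rank sequence gives block sizes [1, 1].

For λ = 3: rank(A - 3I) = 3, rank((A - 3I)^2) = 2. The eigenspace has dimension 4 - 3 = 1, so there is 1 Jordan block; the rank sequence gives block sizes [2].

Assembling the blocks gives the Jordan form J above.

J = [[-5, 0, 0, 0], [0, -5, 0, 0], [0, 0, 3, 1], [0, 0, 0, 3]]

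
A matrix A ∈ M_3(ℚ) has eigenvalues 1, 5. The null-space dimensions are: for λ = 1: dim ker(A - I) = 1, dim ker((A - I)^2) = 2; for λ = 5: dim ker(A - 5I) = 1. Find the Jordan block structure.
Jordan blocks: (1, 2), (5, 1)

λ = 1: successive nullity increments [1, 1] count blocks of size ≥ k; block sizes are [2].
λ = 5: successive nullity increments [1] count blocks of size ≥ k; block sizes are [1].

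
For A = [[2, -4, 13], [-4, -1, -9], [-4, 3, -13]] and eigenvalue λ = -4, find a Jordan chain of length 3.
v_1 = [[-4, 1, 2]]^T, v_2 = [[-2, 1, 1]]^T, v_3 = [[-3, 2, 2]]^T

We seek v_1 ∈ ker((A + 4I)^3) \ ker((A + 4I)^2), then set v_{i+1} = (A + 4I) v_i.

One such chain is v_1 = [[-4, 1, 2]]^T, v_2 = [[-2, 1, 1]]^T, v_3 = [[-3, 2, 2]]^T. Check: (A + 4I) v_3 = [[0, 0, 0]]^T = 0.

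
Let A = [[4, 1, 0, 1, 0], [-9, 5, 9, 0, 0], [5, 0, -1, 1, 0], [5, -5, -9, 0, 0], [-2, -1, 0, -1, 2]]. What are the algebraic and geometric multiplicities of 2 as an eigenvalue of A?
The characteristic polynomial is (x - 2)^5, so the factor x - 2 appears with exponent 5: the algebraic multiplicity is 5.

rank(A - 2I) = 2, so the eigenspace has dimension 5 - 2 = 3: the geometric multiplicity is 3.

Since 3 < 5, A is not diagonalizable.

algebraic multiplicity 5, geometric multiplicity 3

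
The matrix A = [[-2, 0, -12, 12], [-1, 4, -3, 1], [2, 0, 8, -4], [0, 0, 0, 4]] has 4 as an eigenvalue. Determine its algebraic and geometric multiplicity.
algebraic multiplicity 3, geometric multiplicity 2

The characteristic polynomial is (x - 4)^3(x - 2), so the factor x - 4 appears with exponent 3: the algebraic multiplicity is 3.

rank(A - 4I) = 2, so the eigenspace has dimension 4 - 2 = 2: the geometric multiplicity is 2.

Since 2 < 3, A is not diagonalizable.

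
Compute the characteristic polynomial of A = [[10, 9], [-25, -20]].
χ_A(x) = (x + 5)^2

xI - A = [[x - 10, -9], [25, x + 20]].

Expanding det(xI - A) along the first row:
det(xI - A) = + (x - 10)·det([[x + 20]]) - (-9)·det([[25]]).

Evaluating gives χ_A(x) = x^2 + 10x + 25 = (x + 5)^2.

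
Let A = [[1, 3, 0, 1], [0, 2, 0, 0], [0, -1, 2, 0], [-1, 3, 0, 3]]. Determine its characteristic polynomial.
xI - A = [[x - 1, -3, 0, -1], [0, x - 2, 0, 0], [0, 1, x - 2, 0], [1, -3, 0, x - 3]].

Expanding det(xI - A) along the first row:
det(xI - A) = + (x - 1)·det([[x - 2, 0, 0], [1, x - 2, 0], [-3, 0, x - 3]]) - (-3)·det([[0, 0, 0], [0, x - 2, 0], [1, 0, x - 3]]) + (0)·det([[0, x - 2, 0], [0, 1, 0], [1, -3, x - 3]]) - (-1)·det([[0, x - 2, 0], [0, 1, x - 2], [1, -3, 0]]).

Evaluating gives χ_A(x) = x^4 - 8x^3 + 24x^2 - 32x + 16 = (x - 2)^4.

χ_A(x) = (x - 2)^4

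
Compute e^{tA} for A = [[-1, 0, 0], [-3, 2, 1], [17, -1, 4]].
A has Jordan form J = [[-1, 0, 0], [0, 3, 1], [0, 0, 3]] with A = PJP^{-1}, so e^{tA} = P e^{tJ} P^{-1}.

For a Jordan block J_k(λ), e^{tJ_k(λ)} = e^{λt} · (I + tN + t^2 N^2/2! + ... + t^{k-1} N^{k-1}/(k-1)!) where N is the nilpotent superdiagonal part.

Assembling the blocks and conjugating back gives the entries of e^{tA} as shown above.

e^{tA} = [[e^{-t}, 0, 0], [((5*t - 2)*e^{4*t} + 2)*e^{-t}, (1 - t)*e^{3*t}, t*e^{3*t}], [((5*t + 3)*e^{4*t} - 3)*e^{-t}, -t*e^{3*t}, (t + 1)*e^{3*t}]]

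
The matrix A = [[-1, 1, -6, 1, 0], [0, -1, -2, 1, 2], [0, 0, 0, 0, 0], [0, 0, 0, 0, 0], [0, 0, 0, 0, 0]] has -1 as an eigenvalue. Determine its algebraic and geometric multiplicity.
The characteristic polynomial is x^3(x + 1)^2, so the factor x + 1 appears with exponent 2: the algebraic multiplicity is 2.

rank(A + I) = 4, so the eigenspace has dimension 5 - 4 = 1: the geometric multiplicity is 1.

Since 1 < 2, A is not diagonalizable.

algebraic multiplicity 2, geometric multiplicity 1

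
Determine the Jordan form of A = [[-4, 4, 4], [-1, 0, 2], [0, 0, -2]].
The characteristic polynomial is det(xI - A) = (x + 2)^3, so the eigenvalues are -2 (algebraic multiplicity 3).

For λ = -2: rank(A + 2I) = 1, rank((A + 2I)^2) = 0. The eigenspace has dimension 3 - 1 = 2, so there are 2 Jordan blocks; the rank sequence gives block sizes [2, 1].

Assembling the blocks gives the Jordan form J above.

J = [[-2, 1, 0], [0, -2, 0], [0, 0, -2]]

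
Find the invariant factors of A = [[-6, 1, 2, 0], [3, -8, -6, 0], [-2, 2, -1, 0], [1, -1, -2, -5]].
x + 5, x + 5, (x + 5)^2

The Jordan structure of A has elementary divisors (x + 5)^2, (x + 5), (x + 5). Arranging the block sizes at each eigenvalue in decreasing order and taking row products gives the invariant factors.

Invariant factors (smallest first, each dividing the next): x + 5, x + 5, (x + 5)^2.

Check: the last factor (x + 5)^2 is the minimal polynomial, and the product (x + 5)^4 is the characteristic polynomial.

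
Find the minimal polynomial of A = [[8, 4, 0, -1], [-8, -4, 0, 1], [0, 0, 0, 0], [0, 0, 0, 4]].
m_A(x) = x(x - 4)^2

The characteristic polynomial factors as x^2(x - 4)^2. The minimal polynomial is ∏(x - λ)^{k_λ} where k_λ is the size of the largest Jordan block at λ.

For λ = 0: rank(A) = 2, and the largest Jordan block has size 1 (the smallest k with rank(A^k) = rank(A^(k+1))).
For λ = 4: rank(A - 4I) = 3, and the largest Jordan block has size 2 (the smallest k with rank((A - 4I)^k) = rank((A - 4I)^(k+1))).

So m_A(x) = x(x - 4)^2.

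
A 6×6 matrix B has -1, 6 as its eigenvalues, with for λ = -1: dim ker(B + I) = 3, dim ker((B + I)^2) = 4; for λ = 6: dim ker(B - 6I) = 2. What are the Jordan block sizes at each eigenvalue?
λ = -1: successive nullity increments [3, 1] count blocks of size ≥ k; block sizes are [2, 1, 1].
λ = 6: successive nullity increments [2] count blocks of size ≥ k; block sizes are [1, 1].

Jordan blocks: (-1, 2), (-1, 1), (-1, 1), (6, 1), (6, 1)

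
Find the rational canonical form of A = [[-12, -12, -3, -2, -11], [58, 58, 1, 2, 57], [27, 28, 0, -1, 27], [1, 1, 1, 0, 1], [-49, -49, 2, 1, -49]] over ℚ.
The invariant factors of A (the non-unit diagonal entries of the Smith normal form of xI - A over ℚ[x]) are (x - 3)(x^2 + 3x + 4)^2, each dividing the next. The characteristic polynomial is their product, (x - 3)(x^2 + 3x + 4)^2.

The rational canonical form is the block-diagonal matrix of companion matrices C(f_i):
R = [[0, 0, 0, 0, 48], [1, 0, 0, 0, 56], [0, 1, 0, 0, 27], [0, 0, 1, 0, 1], [0, 0, 0, 1, -3]].

Note the characteristic polynomial does not split into linear factors over ℚ, so A has no Jordan form over ℚ; the rational canonical form exists over any field.

R = [[0, 0, 0, 0, 48], [1, 0, 0, 0, 56], [0, 1, 0, 0, 27], [0, 0, 1, 0, 1], [0, 0, 0, 1, -3]]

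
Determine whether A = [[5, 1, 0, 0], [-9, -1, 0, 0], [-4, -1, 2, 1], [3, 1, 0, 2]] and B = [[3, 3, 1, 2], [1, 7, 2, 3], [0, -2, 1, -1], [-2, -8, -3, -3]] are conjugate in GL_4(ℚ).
Yes.

Two matrices over a field are similar if and only if they have the same invariant factors.

Both A and B have characteristic polynomial (x - 2)^4 and minimal polynomial (x - 2)^2. Computing further, both have invariant factors (x - 2)^2, (x - 2)^2. Hence A and B are similar.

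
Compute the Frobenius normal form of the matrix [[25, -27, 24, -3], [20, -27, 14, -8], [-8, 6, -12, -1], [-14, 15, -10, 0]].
R = [[-5, 0, 0, 0], [0, 0, 0, 0], [0, 1, 0, -20], [0, 0, 1, -9]]

The invariant factors of A (the non-unit diagonal entries of the Smith normal form of xI - A over ℚ[x]) are x + 5, x(x + 4)(x + 5), each dividing the next. The characteristic polynomial is their product, x(x + 4)(x + 5)^2.

The rational canonical form is the block-diagonal matrix of companion matrices C(f_i):
R = [[-5, 0, 0, 0], [0, 0, 0, 0], [0, 1, 0, -20], [0, 0, 1, -9]].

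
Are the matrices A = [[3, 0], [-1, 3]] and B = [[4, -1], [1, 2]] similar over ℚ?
Yes.

Two matrices over a field are similar if and only if they have the same invariant factors.

Both A and B have characteristic polynomial (x - 3)^2 and minimal polynomial (x - 3)^2. Computing further, both have invariant factors (x - 3)^2. Hence A and B are similar.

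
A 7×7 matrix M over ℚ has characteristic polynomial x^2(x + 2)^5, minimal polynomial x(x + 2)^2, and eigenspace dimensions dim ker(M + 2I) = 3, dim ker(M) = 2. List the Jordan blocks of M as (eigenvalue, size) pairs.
λ = -2: algebraic multiplicity 5 (exponent in χ_M), largest block size 2 (exponent in m_M), 3 blocks (geometric multiplicity). These force block sizes [2, 2, 1].
λ = 0: algebraic multiplicity 2 (exponent in χ_M), largest block size 1 (exponent in m_M), 2 blocks (geometric multiplicity). These force block sizes [1, 1].

Jordan blocks: (-2, 2), (-2, 2), (-2, 1), (0, 1), (0, 1)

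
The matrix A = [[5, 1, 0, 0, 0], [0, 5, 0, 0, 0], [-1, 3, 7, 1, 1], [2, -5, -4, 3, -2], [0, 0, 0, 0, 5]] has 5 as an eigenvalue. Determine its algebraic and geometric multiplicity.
The characteristic polynomial is (x - 5)^5, so the factor x - 5 appears with exponent 5: the algebraic multiplicity is 5.

rank(A - 5I) = 2, so the eigenspace has dimension 5 - 2 = 3: the geometric multiplicity is 3.

Since 3 < 5, A is not diagonalizable.

algebraic multiplicity 5, geometric multiplicity 3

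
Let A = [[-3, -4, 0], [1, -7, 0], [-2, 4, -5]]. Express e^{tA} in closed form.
e^{tA} = [[(2*t + 1)*e^{-5*t}, -4*t*e^{-5*t}, 0], [t*e^{-5*t}, (1 - 2*t)*e^{-5*t}, 0], [-2*t*e^{-5*t}, 4*t*e^{-5*t}, e^{-5*t}]]

A has Jordan form J = [[-5, 1, 0], [0, -5, 0], [0, 0, -5]] with A = PJP^{-1}, so e^{tA} = P e^{tJ} P^{-1}.

For a Jordan block J_k(λ), e^{tJ_k(λ)} = e^{λt} · (I + tN + t^2 N^2/2! + ... + t^{k-1} N^{k-1}/(k-1)!) where N is the nilpotent superdiagonal part.

Assembling the blocks and conjugating back gives the entries of e^{tA} as shown above.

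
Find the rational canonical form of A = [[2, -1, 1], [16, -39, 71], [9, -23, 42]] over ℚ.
R = [[0, 0, 6], [1, 0, -8], [0, 1, 5]]

The invariant factors of A (the non-unit diagonal entries of the Smith normal form of xI - A over ℚ[x]) are (x - 3)(x^2 - 2x + 2), each dividing the next. The characteristic polynomial is their product, (x - 3)(x^2 - 2x + 2).

The rational canonical form is the block-diagonal matrix of companion matrices C(f_i):
R = [[0, 0, 6], [1, 0, -8], [0, 1, 5]].

Note the characteristic polynomial does not split into linear factors over ℚ, so A has no Jordan form over ℚ; the rational canonical form exists over any field.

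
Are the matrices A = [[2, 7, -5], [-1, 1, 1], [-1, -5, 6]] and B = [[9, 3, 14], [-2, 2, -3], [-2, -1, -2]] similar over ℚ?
Two matrices over a field are similar if and only if they have the same invariant factors.

Both A and B have characteristic polynomial (x - 3)^3 and minimal polynomial (x - 3)^3. Computing further, both have invariant factors (x - 3)^3. Hence A and B are similar.

Yes.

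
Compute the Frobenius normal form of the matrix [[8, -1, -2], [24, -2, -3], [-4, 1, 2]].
The invariant factors of A (the non-unit diagonal entries of the Smith normal form of xI - A over ℚ[x]) are (x - 4)(x^2 - 4x - 1), each dividing the next. The characteristic polynomial is their product, (x - 4)(x^2 - 4x - 1).

The rational canonical form is the block-diagonal matrix of companion matrices C(f_i):
R = [[0, 0, -4], [1, 0, -15], [0, 1, 8]].

Note the characteristic polynomial does not split into linear factors over ℚ, so A has no Jordan form over ℚ; the rational canonical form exists over any field.

R = [[0, 0, -4], [1, 0, -15], [0, 1, 8]]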